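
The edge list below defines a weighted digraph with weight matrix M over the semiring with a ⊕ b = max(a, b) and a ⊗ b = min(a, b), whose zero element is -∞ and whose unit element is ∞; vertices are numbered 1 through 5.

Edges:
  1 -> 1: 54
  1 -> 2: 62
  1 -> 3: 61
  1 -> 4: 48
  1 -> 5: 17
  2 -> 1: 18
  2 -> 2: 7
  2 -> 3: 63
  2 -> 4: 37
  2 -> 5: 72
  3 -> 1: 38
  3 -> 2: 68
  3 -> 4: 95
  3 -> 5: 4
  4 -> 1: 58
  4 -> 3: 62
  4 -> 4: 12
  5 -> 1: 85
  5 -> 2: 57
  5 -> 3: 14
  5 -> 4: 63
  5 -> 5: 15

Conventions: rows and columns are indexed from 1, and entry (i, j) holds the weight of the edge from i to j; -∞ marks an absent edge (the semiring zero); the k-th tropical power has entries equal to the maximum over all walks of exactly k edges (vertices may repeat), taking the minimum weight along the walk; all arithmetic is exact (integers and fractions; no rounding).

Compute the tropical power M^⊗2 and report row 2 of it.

M^⊗2:
  [54, 61, 62, 61, 62]
  [72, 63, 37, 63, 17]
  [58, 38, 63, 38, 68]
  [54, 62, 58, 62, 17]
  [58, 62, 62, 48, 57]
Answer: row 2 of M^⊗2 = [72, 63, 37, 63, 17]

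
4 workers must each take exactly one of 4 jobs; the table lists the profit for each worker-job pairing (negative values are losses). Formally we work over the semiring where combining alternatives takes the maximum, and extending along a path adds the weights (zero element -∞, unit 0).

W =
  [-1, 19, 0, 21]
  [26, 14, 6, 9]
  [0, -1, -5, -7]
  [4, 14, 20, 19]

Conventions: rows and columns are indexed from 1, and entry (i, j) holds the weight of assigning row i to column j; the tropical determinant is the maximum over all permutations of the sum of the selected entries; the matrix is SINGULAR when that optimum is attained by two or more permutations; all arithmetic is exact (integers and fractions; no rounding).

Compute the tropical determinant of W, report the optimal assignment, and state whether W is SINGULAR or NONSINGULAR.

σ = (1, 2, 3, 4): (-1) + 14 + (-5) + 19 = 27
σ = (1, 2, 4, 3): (-1) + 14 + (-7) + 20 = 26
σ = (1, 3, 2, 4): (-1) + 6 + (-1) + 19 = 23
σ = (1, 3, 4, 2): (-1) + 6 + (-7) + 14 = 12
σ = (1, 4, 2, 3): (-1) + 9 + (-1) + 20 = 27
σ = (1, 4, 3, 2): (-1) + 9 + (-5) + 14 = 17
σ = (2, 1, 3, 4): 19 + 26 + (-5) + 19 = 59
σ = (2, 1, 4, 3): 19 + 26 + (-7) + 20 = 58
σ = (2, 3, 1, 4): 19 + 6 + 0 + 19 = 44
σ = (2, 3, 4, 1): 19 + 6 + (-7) + 4 = 22
σ = (2, 4, 1, 3): 19 + 9 + 0 + 20 = 48
σ = (2, 4, 3, 1): 19 + 9 + (-5) + 4 = 27
σ = (3, 1, 2, 4): 0 + 26 + (-1) + 19 = 44
σ = (3, 1, 4, 2): 0 + 26 + (-7) + 14 = 33
σ = (3, 2, 1, 4): 0 + 14 + 0 + 19 = 33
σ = (3, 2, 4, 1): 0 + 14 + (-7) + 4 = 11
σ = (3, 4, 1, 2): 0 + 9 + 0 + 14 = 23
σ = (3, 4, 2, 1): 0 + 9 + (-1) + 4 = 12
σ = (4, 1, 2, 3): 21 + 26 + (-1) + 20 = 66
σ = (4, 1, 3, 2): 21 + 26 + (-5) + 14 = 56
σ = (4, 2, 1, 3): 21 + 14 + 0 + 20 = 55
σ = (4, 2, 3, 1): 21 + 14 + (-5) + 4 = 34
σ = (4, 3, 1, 2): 21 + 6 + 0 + 14 = 41
σ = (4, 3, 2, 1): 21 + 6 + (-1) + 4 = 30
Optimal value attained by: σ = (4, 1, 2, 3).
Answer: det⊕(W) = 66; verdict: NONSINGULAR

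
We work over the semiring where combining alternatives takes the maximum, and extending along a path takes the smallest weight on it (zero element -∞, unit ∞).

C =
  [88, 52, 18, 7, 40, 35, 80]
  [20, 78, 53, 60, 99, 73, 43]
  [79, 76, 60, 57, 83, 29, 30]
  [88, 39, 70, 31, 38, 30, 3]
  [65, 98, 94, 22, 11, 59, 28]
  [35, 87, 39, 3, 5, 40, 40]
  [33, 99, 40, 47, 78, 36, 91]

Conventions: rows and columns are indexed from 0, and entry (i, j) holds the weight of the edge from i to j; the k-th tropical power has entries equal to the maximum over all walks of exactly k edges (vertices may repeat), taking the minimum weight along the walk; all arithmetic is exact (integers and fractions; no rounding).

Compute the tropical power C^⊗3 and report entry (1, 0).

C^⊗2:
  [88, 80, 52, 52, 78, 52, 80]
  [65, 98, 94, 60, 78, 73, 43]
  [79, 83, 83, 60, 76, 73, 79]
  [88, 70, 60, 57, 70, 39, 80]
  [79, 78, 60, 60, 98, 73, 65]
  [39, 78, 53, 60, 87, 73, 43]
  [65, 91, 78, 60, 99, 73, 91]
C^⊗3:
  [88, 80, 78, 60, 80, 73, 80]
  [79, 78, 78, 60, 98, 73, 65]
  [79, 79, 76, 60, 83, 73, 79]
  [88, 80, 70, 60, 78, 70, 80]
  [79, 98, 94, 60, 78, 73, 79]
  [65, 87, 87, 60, 78, 73, 43]
  [78, 98, 94, 60, 91, 73, 91]
Key observation: the optimum is the walk 1->4->2->0, with weight 99 min 94 min 79 = 79.
Optimal value attained by: walk 1->4->2->0.
Answer: (C^⊗3)[1][0] = 79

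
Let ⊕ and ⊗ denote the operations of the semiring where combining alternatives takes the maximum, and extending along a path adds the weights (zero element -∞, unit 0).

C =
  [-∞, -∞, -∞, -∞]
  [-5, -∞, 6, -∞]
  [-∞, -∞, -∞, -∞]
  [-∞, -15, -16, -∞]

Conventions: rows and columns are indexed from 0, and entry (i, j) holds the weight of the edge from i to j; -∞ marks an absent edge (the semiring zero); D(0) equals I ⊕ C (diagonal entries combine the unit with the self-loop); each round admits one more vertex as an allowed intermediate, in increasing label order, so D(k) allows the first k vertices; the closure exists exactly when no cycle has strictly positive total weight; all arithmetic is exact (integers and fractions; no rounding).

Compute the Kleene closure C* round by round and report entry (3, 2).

D(0):
  [0, -∞, -∞, -∞]
  [-5, 0, 6, -∞]
  [-∞, -∞, 0, -∞]
  [-∞, -15, -16, 0]
D(1):
  [0, -∞, -∞, -∞]
  [-5, 0, 6, -∞]
  [-∞, -∞, 0, -∞]
  [-∞, -15, -16, 0]
D(2):
  [0, -∞, -∞, -∞]
  [-5, 0, 6, -∞]
  [-∞, -∞, 0, -∞]
  [-20, -15, -9, 0]
D(3):
  [0, -∞, -∞, -∞]
  [-5, 0, 6, -∞]
  [-∞, -∞, 0, -∞]
  [-20, -15, -9, 0]
D(4):
  [0, -∞, -∞, -∞]
  [-5, 0, 6, -∞]
  [-∞, -∞, 0, -∞]
  [-20, -15, -9, 0]
Answer: C*[3][2] = -9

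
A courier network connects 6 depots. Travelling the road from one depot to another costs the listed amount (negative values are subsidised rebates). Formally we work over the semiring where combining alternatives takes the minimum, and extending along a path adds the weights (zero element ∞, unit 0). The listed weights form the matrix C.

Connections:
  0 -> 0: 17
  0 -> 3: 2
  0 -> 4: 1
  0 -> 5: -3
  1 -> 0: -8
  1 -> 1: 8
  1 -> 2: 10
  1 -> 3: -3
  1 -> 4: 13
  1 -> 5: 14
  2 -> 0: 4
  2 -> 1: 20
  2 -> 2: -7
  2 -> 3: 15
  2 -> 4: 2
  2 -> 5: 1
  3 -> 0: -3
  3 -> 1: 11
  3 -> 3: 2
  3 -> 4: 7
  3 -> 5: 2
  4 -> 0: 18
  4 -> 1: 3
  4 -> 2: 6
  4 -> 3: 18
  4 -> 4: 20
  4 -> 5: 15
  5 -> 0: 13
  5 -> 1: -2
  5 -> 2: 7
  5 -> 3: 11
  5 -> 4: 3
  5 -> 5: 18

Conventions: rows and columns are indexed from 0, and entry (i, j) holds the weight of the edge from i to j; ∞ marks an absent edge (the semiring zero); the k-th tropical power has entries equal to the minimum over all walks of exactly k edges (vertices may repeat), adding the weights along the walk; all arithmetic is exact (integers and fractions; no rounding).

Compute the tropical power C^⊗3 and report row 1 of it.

C^⊗2:
  [-1, -5, 4, 4, 0, 4]
  [-6, 8, 3, -6, -7, -11]
  [-3, -1, -14, 6, -5, -6]
  [-1, 0, 9, -1, -2, -6]
  [-5, 11, -1, 0, 8, 7]
  [-10, 6, 0, -5, 9, 8]
C^⊗3:
  [-13, 2, -3, -8, 0, -4]
  [-9, -13, -4, -4, -8, -9]
  [-10, -8, -21, -4, -12, -13]
  [-8, -8, 1, -3, -3, -4]
  [-3, 5, -8, -3, -4, -8]
  [-8, 6, -7, -8, -9, -13]
Answer: row 1 of C^⊗3 = [-9, -13, -4, -4, -8, -9]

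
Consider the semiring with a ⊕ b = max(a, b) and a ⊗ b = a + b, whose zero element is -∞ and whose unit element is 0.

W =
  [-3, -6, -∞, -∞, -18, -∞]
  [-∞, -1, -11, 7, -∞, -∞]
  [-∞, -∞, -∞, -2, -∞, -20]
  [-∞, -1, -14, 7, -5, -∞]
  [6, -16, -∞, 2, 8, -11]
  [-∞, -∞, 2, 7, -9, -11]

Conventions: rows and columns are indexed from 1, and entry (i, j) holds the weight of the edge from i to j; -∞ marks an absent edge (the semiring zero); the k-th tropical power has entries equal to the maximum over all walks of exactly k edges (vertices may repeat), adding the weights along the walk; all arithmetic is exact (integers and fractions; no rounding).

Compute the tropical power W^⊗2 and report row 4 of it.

W^⊗2:
  [-6, -7, -17, 1, -10, -29]
  [-∞, 6, -7, 14, 2, -31]
  [-∞, -3, -16, 5, -7, -31]
  [1, 6, -7, 14, 3, -16]
  [14, 1, -9, 10, 16, -3]
  [-3, 6, -7, 14, 2, -18]
Answer: row 4 of W^⊗2 = [1, 6, -7, 14, 3, -16]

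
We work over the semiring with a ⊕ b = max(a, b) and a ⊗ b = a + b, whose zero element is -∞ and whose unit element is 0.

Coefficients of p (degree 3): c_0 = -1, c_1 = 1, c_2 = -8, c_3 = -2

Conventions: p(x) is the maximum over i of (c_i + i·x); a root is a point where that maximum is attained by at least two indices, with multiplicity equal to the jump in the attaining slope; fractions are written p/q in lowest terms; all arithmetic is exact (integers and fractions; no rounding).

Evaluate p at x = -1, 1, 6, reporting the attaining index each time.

p(-1) = max(-1+0·(-1)=-1, 1+1·(-1)=0, -8+2·(-1)=-10, -2+3·(-1)=-5) = 0 (attained by i=1)
p(1) = max(-1+0·1=-1, 1+1·1=2, -8+2·1=-6, -2+3·1=1) = 2 (attained by i=1)
p(6) = max(-1+0·6=-1, 1+1·6=7, -8+2·6=4, -2+3·6=16) = 16 (attained by i=3)
Answer: p(-1) = 0; p(1) = 2; p(6) = 16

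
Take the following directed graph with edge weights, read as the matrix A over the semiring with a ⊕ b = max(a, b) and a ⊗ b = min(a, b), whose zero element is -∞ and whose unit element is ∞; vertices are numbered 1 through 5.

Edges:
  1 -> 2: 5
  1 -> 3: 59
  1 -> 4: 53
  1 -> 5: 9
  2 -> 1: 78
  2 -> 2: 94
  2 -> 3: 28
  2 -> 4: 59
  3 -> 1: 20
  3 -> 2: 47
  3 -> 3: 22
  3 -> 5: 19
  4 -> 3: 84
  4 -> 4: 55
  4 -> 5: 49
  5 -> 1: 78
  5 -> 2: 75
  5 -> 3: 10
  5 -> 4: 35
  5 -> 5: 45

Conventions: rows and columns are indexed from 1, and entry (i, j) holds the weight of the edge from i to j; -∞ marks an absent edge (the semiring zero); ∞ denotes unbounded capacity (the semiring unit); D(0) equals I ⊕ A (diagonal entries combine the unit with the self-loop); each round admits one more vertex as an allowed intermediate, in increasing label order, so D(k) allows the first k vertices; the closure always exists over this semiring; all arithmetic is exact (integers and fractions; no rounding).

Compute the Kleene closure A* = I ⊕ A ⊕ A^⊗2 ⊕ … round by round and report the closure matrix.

D(0):
  [∞, 5, 59, 53, 9]
  [78, ∞, 28, 59, -∞]
  [20, 47, ∞, -∞, 19]
  [-∞, -∞, 84, ∞, 49]
  [78, 75, 10, 35, ∞]
D(1):
  [∞, 5, 59, 53, 9]
  [78, ∞, 59, 59, 9]
  [20, 47, ∞, 20, 19]
  [-∞, -∞, 84, ∞, 49]
  [78, 75, 59, 53, ∞]
D(2):
  [∞, 5, 59, 53, 9]
  [78, ∞, 59, 59, 9]
  [47, 47, ∞, 47, 19]
  [-∞, -∞, 84, ∞, 49]
  [78, 75, 59, 59, ∞]
D(3):
  [∞, 47, 59, 53, 19]
  [78, ∞, 59, 59, 19]
  [47, 47, ∞, 47, 19]
  [47, 47, 84, ∞, 49]
  [78, 75, 59, 59, ∞]
D(4):
  [∞, 47, 59, 53, 49]
  [78, ∞, 59, 59, 49]
  [47, 47, ∞, 47, 47]
  [47, 47, 84, ∞, 49]
  [78, 75, 59, 59, ∞]
D(5):
  [∞, 49, 59, 53, 49]
  [78, ∞, 59, 59, 49]
  [47, 47, ∞, 47, 47]
  [49, 49, 84, ∞, 49]
  [78, 75, 59, 59, ∞]
Answer: A* = [[∞, 49, 59, 53, 49], [78, ∞, 59, 59, 49], [47, 47, ∞, 47, 47], [49, 49, 84, ∞, 49], [78, 75, 59, 59, ∞]]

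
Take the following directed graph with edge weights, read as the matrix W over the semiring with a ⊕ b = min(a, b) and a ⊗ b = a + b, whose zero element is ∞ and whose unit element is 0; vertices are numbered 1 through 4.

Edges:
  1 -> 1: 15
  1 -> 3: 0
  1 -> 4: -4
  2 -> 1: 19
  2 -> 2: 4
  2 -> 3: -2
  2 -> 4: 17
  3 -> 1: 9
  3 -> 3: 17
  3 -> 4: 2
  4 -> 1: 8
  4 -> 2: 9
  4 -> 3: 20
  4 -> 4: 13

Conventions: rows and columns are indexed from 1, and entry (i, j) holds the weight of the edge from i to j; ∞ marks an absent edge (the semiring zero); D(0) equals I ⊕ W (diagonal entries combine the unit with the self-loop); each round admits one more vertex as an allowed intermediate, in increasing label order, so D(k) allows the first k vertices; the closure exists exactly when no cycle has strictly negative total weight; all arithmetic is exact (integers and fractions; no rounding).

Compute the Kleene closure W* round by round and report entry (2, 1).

D(0):
  [0, ∞, 0, -4]
  [19, 0, -2, 17]
  [9, ∞, 0, 2]
  [8, 9, 20, 0]
D(1):
  [0, ∞, 0, -4]
  [19, 0, -2, 15]
  [9, ∞, 0, 2]
  [8, 9, 8, 0]
D(2):
  [0, ∞, 0, -4]
  [19, 0, -2, 15]
  [9, ∞, 0, 2]
  [8, 9, 7, 0]
D(3):
  [0, ∞, 0, -4]
  [7, 0, -2, 0]
  [9, ∞, 0, 2]
  [8, 9, 7, 0]
D(4):
  [0, 5, 0, -4]
  [7, 0, -2, 0]
  [9, 11, 0, 2]
  [8, 9, 7, 0]
Answer: W*[2][1] = 7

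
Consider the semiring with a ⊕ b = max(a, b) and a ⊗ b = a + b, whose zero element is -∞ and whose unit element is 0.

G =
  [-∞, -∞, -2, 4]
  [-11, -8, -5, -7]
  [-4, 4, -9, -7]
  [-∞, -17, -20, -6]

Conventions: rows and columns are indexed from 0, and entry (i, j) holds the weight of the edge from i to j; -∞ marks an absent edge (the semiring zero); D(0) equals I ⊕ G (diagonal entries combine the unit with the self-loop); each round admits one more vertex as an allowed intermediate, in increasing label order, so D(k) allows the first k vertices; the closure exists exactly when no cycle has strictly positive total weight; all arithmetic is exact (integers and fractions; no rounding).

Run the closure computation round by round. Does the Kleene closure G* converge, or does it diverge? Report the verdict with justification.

D(0):
  [0, -∞, -2, 4]
  [-11, 0, -5, -7]
  [-4, 4, 0, -7]
  [-∞, -17, -20, 0]
D(1):
  [0, -∞, -2, 4]
  [-11, 0, -5, -7]
  [-4, 4, 0, 0]
  [-∞, -17, -20, 0]
D(2):
  [0, -∞, -2, 4]
  [-11, 0, -5, -7]
  [-4, 4, 0, 0]
  [-28, -17, -20, 0]
D(3):
  [0, 2, -2, 4]
  [-9, 0, -5, -5]
  [-4, 4, 0, 0]
  [-24, -16, -20, 0]
D(4):
  [0, 2, -2, 4]
  [-9, 0, -5, -5]
  [-4, 4, 0, 0]
  [-24, -16, -20, 0]
Key observation: every diagonal entry stays at the unit through all rounds, so no improving cycle exists.
Answer: CONVERGES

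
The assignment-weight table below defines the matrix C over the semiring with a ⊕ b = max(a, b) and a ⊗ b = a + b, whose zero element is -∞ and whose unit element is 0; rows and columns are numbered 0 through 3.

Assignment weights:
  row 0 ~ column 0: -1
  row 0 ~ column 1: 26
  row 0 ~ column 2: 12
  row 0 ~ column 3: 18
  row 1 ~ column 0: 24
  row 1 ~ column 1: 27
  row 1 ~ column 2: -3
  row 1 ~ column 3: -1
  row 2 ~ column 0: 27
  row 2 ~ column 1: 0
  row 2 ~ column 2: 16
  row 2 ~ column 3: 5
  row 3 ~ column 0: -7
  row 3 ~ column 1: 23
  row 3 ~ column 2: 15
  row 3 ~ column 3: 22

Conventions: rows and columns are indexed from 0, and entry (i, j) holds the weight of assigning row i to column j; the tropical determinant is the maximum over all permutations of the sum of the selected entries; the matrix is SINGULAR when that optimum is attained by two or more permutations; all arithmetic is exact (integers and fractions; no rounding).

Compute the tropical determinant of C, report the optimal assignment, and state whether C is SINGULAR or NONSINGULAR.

σ = (0, 1, 2, 3): (-1) + 27 + 16 + 22 = 64
σ = (0, 1, 3, 2): (-1) + 27 + 5 + 15 = 46
σ = (0, 2, 1, 3): (-1) + (-3) + 0 + 22 = 18
σ = (0, 2, 3, 1): (-1) + (-3) + 5 + 23 = 24
σ = (0, 3, 1, 2): (-1) + (-1) + 0 + 15 = 13
σ = (0, 3, 2, 1): (-1) + (-1) + 16 + 23 = 37
σ = (1, 0, 2, 3): 26 + 24 + 16 + 22 = 88
σ = (1, 0, 3, 2): 26 + 24 + 5 + 15 = 70
σ = (1, 2, 0, 3): 26 + (-3) + 27 + 22 = 72
σ = (1, 2, 3, 0): 26 + (-3) + 5 + (-7) = 21
σ = (1, 3, 0, 2): 26 + (-1) + 27 + 15 = 67
σ = (1, 3, 2, 0): 26 + (-1) + 16 + (-7) = 34
σ = (2, 0, 1, 3): 12 + 24 + 0 + 22 = 58
σ = (2, 0, 3, 1): 12 + 24 + 5 + 23 = 64
σ = (2, 1, 0, 3): 12 + 27 + 27 + 22 = 88
σ = (2, 1, 3, 0): 12 + 27 + 5 + (-7) = 37
σ = (2, 3, 0, 1): 12 + (-1) + 27 + 23 = 61
σ = (2, 3, 1, 0): 12 + (-1) + 0 + (-7) = 4
σ = (3, 0, 1, 2): 18 + 24 + 0 + 15 = 57
σ = (3, 0, 2, 1): 18 + 24 + 16 + 23 = 81
σ = (3, 1, 0, 2): 18 + 27 + 27 + 15 = 87
σ = (3, 1, 2, 0): 18 + 27 + 16 + (-7) = 54
σ = (3, 2, 0, 1): 18 + (-3) + 27 + 23 = 65
σ = (3, 2, 1, 0): 18 + (-3) + 0 + (-7) = 8
Optimal value attained by: σ = (1, 0, 2, 3).
Answer: det⊕(C) = 88; verdict: SINGULAR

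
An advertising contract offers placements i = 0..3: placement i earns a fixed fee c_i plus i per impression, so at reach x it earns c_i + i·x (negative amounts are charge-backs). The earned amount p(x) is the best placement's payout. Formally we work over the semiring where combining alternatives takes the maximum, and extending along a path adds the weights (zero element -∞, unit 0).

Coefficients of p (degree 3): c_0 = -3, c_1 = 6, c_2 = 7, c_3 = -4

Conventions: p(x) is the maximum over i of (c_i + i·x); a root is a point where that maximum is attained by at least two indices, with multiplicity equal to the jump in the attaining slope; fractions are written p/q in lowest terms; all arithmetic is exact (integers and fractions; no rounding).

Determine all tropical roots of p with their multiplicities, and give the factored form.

hull edge (i=0, c=-3) to (i=1, c=6): slope 9, span 1
hull edge (i=1, c=6) to (i=2, c=7): slope 1, span 1
hull edge (i=2, c=7) to (i=3, c=-4): slope -11, span 1
Factored form: p(x) = -4 ⊗ (x ⊕ (-9)) ⊗ (x ⊕ (-1)) ⊗ (x ⊕ 11)
Answer: roots = -9 (mult 1), -1 (mult 1), 11 (mult 1)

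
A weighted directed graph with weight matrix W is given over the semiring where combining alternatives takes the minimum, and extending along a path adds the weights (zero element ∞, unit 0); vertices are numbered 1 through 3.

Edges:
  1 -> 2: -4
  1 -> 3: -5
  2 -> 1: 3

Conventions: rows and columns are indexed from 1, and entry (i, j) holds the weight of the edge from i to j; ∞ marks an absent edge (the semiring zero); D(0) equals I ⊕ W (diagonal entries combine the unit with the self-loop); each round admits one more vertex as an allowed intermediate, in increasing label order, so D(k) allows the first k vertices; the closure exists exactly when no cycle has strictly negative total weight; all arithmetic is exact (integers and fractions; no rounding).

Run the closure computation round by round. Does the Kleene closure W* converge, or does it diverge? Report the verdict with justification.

D(0):
  [0, -4, -5]
  [3, 0, ∞]
  [∞, ∞, 0]
Detection: at round 1, diagonal entry (2, 2) turns strictly negative.
Key observation: the cycle 2->1->2 has total weight 3 + (-4), which is strictly negative.
Answer: DIVERGES — negative cycle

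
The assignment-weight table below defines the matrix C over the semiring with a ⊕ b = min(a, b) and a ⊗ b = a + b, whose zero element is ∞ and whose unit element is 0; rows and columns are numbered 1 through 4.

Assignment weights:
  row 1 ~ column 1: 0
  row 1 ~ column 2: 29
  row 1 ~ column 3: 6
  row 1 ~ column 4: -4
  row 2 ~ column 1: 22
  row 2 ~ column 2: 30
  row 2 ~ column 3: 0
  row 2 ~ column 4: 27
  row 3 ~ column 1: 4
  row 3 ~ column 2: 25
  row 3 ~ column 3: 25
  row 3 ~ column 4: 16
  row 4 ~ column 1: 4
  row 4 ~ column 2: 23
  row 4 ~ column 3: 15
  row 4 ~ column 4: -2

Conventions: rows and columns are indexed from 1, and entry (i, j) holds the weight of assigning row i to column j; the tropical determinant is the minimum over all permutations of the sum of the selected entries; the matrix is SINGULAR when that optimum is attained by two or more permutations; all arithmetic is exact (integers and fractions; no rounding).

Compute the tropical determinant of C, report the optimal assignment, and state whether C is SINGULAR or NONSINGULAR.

σ = (1, 2, 3, 4): 0 + 30 + 25 + (-2) = 53
σ = (1, 2, 4, 3): 0 + 30 + 16 + 15 = 61
σ = (1, 3, 2, 4): 0 + 0 + 25 + (-2) = 23
σ = (1, 3, 4, 2): 0 + 0 + 16 + 23 = 39
σ = (1, 4, 2, 3): 0 + 27 + 25 + 15 = 67
σ = (1, 4, 3, 2): 0 + 27 + 25 + 23 = 75
σ = (2, 1, 3, 4): 29 + 22 + 25 + (-2) = 74
σ = (2, 1, 4, 3): 29 + 22 + 16 + 15 = 82
σ = (2, 3, 1, 4): 29 + 0 + 4 + (-2) = 31
σ = (2, 3, 4, 1): 29 + 0 + 16 + 4 = 49
σ = (2, 4, 1, 3): 29 + 27 + 4 + 15 = 75
σ = (2, 4, 3, 1): 29 + 27 + 25 + 4 = 85
σ = (3, 1, 2, 4): 6 + 22 + 25 + (-2) = 51
σ = (3, 1, 4, 2): 6 + 22 + 16 + 23 = 67
σ = (3, 2, 1, 4): 6 + 30 + 4 + (-2) = 38
σ = (3, 2, 4, 1): 6 + 30 + 16 + 4 = 56
σ = (3, 4, 1, 2): 6 + 27 + 4 + 23 = 60
σ = (3, 4, 2, 1): 6 + 27 + 25 + 4 = 62
σ = (4, 1, 2, 3): (-4) + 22 + 25 + 15 = 58
σ = (4, 1, 3, 2): (-4) + 22 + 25 + 23 = 66
σ = (4, 2, 1, 3): (-4) + 30 + 4 + 15 = 45
σ = (4, 2, 3, 1): (-4) + 30 + 25 + 4 = 55
σ = (4, 3, 1, 2): (-4) + 0 + 4 + 23 = 23
σ = (4, 3, 2, 1): (-4) + 0 + 25 + 4 = 25
Optimal value attained by: σ = (1, 3, 2, 4).
Answer: det⊕(C) = 23; verdict: SINGULAR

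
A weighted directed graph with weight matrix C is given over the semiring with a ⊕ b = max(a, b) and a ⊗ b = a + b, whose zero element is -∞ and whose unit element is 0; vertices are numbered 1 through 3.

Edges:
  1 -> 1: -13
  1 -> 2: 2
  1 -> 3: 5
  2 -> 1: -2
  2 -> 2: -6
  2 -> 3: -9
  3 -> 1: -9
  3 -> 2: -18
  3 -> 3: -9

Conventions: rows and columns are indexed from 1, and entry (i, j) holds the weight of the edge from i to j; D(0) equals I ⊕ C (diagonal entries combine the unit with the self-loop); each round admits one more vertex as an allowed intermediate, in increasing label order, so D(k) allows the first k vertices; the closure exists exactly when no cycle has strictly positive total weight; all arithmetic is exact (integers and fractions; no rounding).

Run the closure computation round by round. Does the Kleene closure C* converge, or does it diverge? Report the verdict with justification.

D(0):
  [0, 2, 5]
  [-2, 0, -9]
  [-9, -18, 0]
D(1):
  [0, 2, 5]
  [-2, 0, 3]
  [-9, -7, 0]
D(2):
  [0, 2, 5]
  [-2, 0, 3]
  [-9, -7, 0]
D(3):
  [0, 2, 5]
  [-2, 0, 3]
  [-9, -7, 0]
Key observation: every diagonal entry stays at the unit through all rounds, so no improving cycle exists.
Answer: CONVERGES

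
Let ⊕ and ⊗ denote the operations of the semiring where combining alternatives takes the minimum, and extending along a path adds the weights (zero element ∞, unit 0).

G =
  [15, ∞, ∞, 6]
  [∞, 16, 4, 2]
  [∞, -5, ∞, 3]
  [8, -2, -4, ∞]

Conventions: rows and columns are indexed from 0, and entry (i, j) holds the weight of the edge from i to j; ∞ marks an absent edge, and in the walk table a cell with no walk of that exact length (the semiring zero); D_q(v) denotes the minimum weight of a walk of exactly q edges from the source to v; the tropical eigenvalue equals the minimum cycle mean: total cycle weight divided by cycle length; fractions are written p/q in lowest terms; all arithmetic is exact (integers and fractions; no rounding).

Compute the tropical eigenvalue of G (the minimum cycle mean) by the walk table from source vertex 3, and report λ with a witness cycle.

q=0: [∞, ∞, ∞, 0]
q=1: [8, -2, -4, ∞]
q=2: [23, -9, 2, -1]
q=3: [7, -3, -5, -7]
q=4: [1, -10, -11, -2]
Optimal cycle mean attained by: cycle 1->3->2->1, total 2 + (-4) + (-5), length 3.
Answer: λ = -7/3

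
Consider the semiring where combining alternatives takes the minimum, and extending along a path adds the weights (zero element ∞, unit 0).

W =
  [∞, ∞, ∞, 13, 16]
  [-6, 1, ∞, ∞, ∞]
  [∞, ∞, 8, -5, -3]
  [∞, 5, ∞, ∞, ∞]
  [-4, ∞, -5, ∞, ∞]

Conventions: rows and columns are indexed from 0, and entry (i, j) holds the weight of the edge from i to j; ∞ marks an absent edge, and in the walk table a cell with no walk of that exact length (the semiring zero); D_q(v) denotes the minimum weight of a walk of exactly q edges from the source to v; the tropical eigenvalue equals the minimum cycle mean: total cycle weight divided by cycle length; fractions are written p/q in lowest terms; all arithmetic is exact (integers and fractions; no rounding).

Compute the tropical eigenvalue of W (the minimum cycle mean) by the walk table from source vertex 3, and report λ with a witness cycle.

q=0: [∞, ∞, ∞, 0, ∞]
q=1: [∞, 5, ∞, ∞, ∞]
q=2: [-1, 6, ∞, ∞, ∞]
q=3: [0, 7, ∞, 12, 15]
q=4: [1, 8, 10, 13, 16]
q=5: [2, 9, 11, 5, 7]
Optimal cycle mean attained by: cycle 2->4->2, total (-3) + (-5), length 2.
Answer: λ = -4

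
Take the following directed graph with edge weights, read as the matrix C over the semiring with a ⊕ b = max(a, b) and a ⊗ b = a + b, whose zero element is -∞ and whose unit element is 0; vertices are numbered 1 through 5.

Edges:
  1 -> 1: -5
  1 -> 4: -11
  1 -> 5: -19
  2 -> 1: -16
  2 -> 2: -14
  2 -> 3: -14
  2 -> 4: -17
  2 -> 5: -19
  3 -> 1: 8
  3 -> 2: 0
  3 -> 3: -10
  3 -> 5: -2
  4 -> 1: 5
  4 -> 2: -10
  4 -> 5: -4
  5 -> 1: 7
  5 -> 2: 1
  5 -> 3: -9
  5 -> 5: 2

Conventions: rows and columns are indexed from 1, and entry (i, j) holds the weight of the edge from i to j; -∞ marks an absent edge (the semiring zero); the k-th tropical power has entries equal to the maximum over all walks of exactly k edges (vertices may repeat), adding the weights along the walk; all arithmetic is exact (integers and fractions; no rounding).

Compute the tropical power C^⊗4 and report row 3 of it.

C^⊗2:
  [-6, -18, -28, -16, -15]
  [-6, -14, -24, -27, -16]
  [5, -1, -11, -3, 0]
  [3, -3, -13, -6, -2]
  [9, 3, -7, -4, 4]
C^⊗3:
  [-8, -14, -24, -17, -13]
  [-9, -15, -25, -17, -14]
  [7, 1, -9, -6, 2]
  [5, -1, -11, -8, 0]
  [11, 5, -5, -2, 6]
C^⊗4:
  [-6, -12, -22, -19, -11]
  [-7, -13, -23, -20, -12]
  [9, 3, -7, -4, 4]
  [7, 1, -9, -6, 2]
  [13, 7, -3, 0, 8]
Answer: row 3 of C^⊗4 = [9, 3, -7, -4, 4]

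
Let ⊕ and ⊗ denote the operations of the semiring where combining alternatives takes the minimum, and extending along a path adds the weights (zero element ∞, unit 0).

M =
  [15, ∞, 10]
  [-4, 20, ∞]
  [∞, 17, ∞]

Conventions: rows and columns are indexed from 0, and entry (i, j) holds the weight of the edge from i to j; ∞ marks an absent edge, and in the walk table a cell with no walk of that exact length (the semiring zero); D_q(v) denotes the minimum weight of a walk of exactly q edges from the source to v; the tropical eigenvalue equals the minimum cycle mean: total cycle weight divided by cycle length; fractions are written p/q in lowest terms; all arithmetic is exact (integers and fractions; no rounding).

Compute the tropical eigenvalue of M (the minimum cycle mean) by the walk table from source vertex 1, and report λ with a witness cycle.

q=0: [∞, 0, ∞]
q=1: [-4, 20, ∞]
q=2: [11, 40, 6]
q=3: [26, 23, 21]
Optimal cycle mean attained by: cycle 0->2->1->0, total 10 + 17 + (-4), length 3.
Answer: λ = 23/3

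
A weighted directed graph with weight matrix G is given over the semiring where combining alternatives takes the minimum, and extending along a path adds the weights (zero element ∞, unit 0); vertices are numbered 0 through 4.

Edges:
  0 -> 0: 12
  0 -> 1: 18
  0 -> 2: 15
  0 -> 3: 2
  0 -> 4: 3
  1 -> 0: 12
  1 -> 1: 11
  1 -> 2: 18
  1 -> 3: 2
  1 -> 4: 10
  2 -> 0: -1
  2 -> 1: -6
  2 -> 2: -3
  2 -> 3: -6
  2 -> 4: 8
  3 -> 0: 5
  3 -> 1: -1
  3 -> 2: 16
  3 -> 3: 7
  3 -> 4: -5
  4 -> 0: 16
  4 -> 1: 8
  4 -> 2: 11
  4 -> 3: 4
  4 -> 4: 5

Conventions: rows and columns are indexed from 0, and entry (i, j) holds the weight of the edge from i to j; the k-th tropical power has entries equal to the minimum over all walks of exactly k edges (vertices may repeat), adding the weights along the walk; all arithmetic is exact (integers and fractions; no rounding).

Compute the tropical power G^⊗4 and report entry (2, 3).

G^⊗2:
  [7, 1, 12, 7, -3]
  [7, 1, 15, 9, -3]
  [-4, -9, -6, -9, -11]
  [11, 3, 6, -1, 0]
  [9, 3, 8, 5, -1]
G^⊗3:
  [11, 5, 8, 1, 2]
  [13, 5, 8, 1, 2]
  [-7, -12, -9, -12, -14]
  [4, -2, 3, 0, -6]
  [7, 2, 5, 2, 0]
G^⊗4:
  [6, 0, 5, 2, -4]
  [6, 0, 5, 2, -4]
  [-10, -15, -12, -15, -17]
  [2, -3, 0, -3, -5]
  [4, -1, 2, -1, -3]
Key observation: the optimum is the walk 2->2->2->2->3, with weight (-3) + (-3) + (-3) + (-6) = -15.
Optimal value attained by: walk 2->2->2->2->3.
Answer: (G^⊗4)[2][3] = -15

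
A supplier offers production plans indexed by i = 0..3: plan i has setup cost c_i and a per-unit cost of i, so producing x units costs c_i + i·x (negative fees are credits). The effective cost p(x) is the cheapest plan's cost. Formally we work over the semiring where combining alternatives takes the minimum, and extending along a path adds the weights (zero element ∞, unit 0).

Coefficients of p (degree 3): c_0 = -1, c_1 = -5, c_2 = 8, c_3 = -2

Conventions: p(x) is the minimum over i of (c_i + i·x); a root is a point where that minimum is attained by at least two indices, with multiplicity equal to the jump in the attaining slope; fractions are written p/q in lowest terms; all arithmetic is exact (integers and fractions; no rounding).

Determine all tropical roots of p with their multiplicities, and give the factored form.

hull edge (i=0, c=-1) to (i=1, c=-5): slope -4, span 1
hull edge (i=1, c=-5) to (i=3, c=-2): slope 3/2, span 2
Factored form: p(x) = -2 ⊗ (x ⊕ (-3/2)) ⊗ (x ⊕ (-3/2)) ⊗ (x ⊕ 4)
Answer: roots = -3/2 (mult 2), 4 (mult 1)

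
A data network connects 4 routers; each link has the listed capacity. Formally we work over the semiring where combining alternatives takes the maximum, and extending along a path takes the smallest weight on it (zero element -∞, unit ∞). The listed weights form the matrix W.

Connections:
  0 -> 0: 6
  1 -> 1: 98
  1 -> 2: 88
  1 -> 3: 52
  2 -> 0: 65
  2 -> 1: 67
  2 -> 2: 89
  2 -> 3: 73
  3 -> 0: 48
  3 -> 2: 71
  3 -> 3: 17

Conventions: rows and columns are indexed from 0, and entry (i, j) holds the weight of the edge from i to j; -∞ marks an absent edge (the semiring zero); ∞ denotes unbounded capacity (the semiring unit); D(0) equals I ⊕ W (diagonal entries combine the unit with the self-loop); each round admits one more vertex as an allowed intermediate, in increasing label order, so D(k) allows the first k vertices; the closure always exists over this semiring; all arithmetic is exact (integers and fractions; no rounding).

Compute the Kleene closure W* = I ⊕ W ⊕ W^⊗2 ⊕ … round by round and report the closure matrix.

D(0):
  [∞, -∞, -∞, -∞]
  [-∞, ∞, 88, 52]
  [65, 67, ∞, 73]
  [48, -∞, 71, ∞]
D(1):
  [∞, -∞, -∞, -∞]
  [-∞, ∞, 88, 52]
  [65, 67, ∞, 73]
  [48, -∞, 71, ∞]
D(2):
  [∞, -∞, -∞, -∞]
  [-∞, ∞, 88, 52]
  [65, 67, ∞, 73]
  [48, -∞, 71, ∞]
D(3):
  [∞, -∞, -∞, -∞]
  [65, ∞, 88, 73]
  [65, 67, ∞, 73]
  [65, 67, 71, ∞]
D(4):
  [∞, -∞, -∞, -∞]
  [65, ∞, 88, 73]
  [65, 67, ∞, 73]
  [65, 67, 71, ∞]
Answer: W* = [[∞, -∞, -∞, -∞], [65, ∞, 88, 73], [65, 67, ∞, 73], [65, 67, 71, ∞]]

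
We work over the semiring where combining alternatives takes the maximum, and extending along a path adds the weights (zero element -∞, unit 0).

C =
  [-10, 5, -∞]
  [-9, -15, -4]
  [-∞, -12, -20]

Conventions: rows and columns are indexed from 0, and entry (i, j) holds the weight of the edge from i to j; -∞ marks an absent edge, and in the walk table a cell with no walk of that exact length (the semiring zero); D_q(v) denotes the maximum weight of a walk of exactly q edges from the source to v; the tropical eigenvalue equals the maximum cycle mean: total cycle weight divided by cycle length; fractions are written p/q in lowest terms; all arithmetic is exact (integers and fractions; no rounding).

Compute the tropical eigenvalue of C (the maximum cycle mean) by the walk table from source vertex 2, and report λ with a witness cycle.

q=0: [-∞, -∞, 0]
q=1: [-∞, -12, -20]
q=2: [-21, -27, -16]
q=3: [-31, -16, -31]
Optimal cycle mean attained by: cycle 0->1->0, total 5 + (-9), length 2.
Answer: λ = -2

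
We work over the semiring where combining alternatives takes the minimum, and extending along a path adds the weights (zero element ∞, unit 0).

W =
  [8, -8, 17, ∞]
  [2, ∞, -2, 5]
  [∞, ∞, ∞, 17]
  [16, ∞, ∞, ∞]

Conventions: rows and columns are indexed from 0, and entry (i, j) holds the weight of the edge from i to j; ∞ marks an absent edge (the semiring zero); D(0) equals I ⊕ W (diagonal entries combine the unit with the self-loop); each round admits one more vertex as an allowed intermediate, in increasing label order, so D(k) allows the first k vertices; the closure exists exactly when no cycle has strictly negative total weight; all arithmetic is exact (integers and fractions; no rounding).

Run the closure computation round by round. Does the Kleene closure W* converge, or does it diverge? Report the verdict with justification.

D(0):
  [0, -8, 17, ∞]
  [2, 0, -2, 5]
  [∞, ∞, 0, 17]
  [16, ∞, ∞, 0]
Detection: at round 1, diagonal entry (1, 1) turns strictly negative.
Key observation: the cycle 1->0->1 has total weight 2 + (-8), which is strictly negative.
Answer: DIVERGES — negative cycle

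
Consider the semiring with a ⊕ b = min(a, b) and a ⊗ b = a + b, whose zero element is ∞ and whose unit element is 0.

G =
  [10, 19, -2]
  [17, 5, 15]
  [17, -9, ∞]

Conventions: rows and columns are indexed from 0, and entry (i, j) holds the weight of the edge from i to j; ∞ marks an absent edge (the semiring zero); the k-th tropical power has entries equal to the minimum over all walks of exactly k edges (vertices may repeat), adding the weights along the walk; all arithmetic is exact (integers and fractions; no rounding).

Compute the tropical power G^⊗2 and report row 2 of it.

G^⊗2:
  [15, -11, 8]
  [22, 6, 15]
  [8, -4, 6]
Answer: row 2 of G^⊗2 = [8, -4, 6]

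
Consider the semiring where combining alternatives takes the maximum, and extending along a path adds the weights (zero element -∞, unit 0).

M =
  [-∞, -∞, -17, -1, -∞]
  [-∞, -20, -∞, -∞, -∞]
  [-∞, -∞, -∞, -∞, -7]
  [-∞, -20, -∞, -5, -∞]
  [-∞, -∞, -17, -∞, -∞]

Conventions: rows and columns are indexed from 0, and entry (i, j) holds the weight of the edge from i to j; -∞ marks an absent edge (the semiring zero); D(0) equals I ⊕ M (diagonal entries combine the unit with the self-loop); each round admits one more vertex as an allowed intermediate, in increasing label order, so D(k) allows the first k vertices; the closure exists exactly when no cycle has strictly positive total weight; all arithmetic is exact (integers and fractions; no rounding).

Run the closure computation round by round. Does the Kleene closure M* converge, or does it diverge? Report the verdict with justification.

D(0):
  [0, -∞, -17, -1, -∞]
  [-∞, 0, -∞, -∞, -∞]
  [-∞, -∞, 0, -∞, -7]
  [-∞, -20, -∞, 0, -∞]
  [-∞, -∞, -17, -∞, 0]
D(1):
  [0, -∞, -17, -1, -∞]
  [-∞, 0, -∞, -∞, -∞]
  [-∞, -∞, 0, -∞, -7]
  [-∞, -20, -∞, 0, -∞]
  [-∞, -∞, -17, -∞, 0]
D(2):
  [0, -∞, -17, -1, -∞]
  [-∞, 0, -∞, -∞, -∞]
  [-∞, -∞, 0, -∞, -7]
  [-∞, -20, -∞, 0, -∞]
  [-∞, -∞, -17, -∞, 0]
D(3):
  [0, -∞, -17, -1, -24]
  [-∞, 0, -∞, -∞, -∞]
  [-∞, -∞, 0, -∞, -7]
  [-∞, -20, -∞, 0, -∞]
  [-∞, -∞, -17, -∞, 0]
D(4):
  [0, -21, -17, -1, -24]
  [-∞, 0, -∞, -∞, -∞]
  [-∞, -∞, 0, -∞, -7]
  [-∞, -20, -∞, 0, -∞]
  [-∞, -∞, -17, -∞, 0]
D(5):
  [0, -21, -17, -1, -24]
  [-∞, 0, -∞, -∞, -∞]
  [-∞, -∞, 0, -∞, -7]
  [-∞, -20, -∞, 0, -∞]
  [-∞, -∞, -17, -∞, 0]
Key observation: every diagonal entry stays at the unit through all rounds, so no improving cycle exists.
Answer: CONVERGES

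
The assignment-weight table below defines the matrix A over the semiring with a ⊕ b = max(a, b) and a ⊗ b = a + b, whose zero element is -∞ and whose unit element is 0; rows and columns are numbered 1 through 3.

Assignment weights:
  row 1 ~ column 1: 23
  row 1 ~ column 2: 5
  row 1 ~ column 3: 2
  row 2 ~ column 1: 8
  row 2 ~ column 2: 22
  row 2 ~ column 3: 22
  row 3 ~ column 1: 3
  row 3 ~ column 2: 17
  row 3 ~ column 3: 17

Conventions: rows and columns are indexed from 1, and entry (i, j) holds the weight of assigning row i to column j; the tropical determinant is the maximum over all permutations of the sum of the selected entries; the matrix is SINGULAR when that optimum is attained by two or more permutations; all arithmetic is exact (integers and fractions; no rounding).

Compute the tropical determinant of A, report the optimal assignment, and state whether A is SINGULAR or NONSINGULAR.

σ = (1, 2, 3): 23 + 22 + 17 = 62
σ = (1, 3, 2): 23 + 22 + 17 = 62
σ = (2, 1, 3): 5 + 8 + 17 = 30
σ = (2, 3, 1): 5 + 22 + 3 = 30
σ = (3, 1, 2): 2 + 8 + 17 = 27
σ = (3, 2, 1): 2 + 22 + 3 = 27
Optimal value attained by: σ = (1, 2, 3).
Answer: det⊕(A) = 62; verdict: SINGULAR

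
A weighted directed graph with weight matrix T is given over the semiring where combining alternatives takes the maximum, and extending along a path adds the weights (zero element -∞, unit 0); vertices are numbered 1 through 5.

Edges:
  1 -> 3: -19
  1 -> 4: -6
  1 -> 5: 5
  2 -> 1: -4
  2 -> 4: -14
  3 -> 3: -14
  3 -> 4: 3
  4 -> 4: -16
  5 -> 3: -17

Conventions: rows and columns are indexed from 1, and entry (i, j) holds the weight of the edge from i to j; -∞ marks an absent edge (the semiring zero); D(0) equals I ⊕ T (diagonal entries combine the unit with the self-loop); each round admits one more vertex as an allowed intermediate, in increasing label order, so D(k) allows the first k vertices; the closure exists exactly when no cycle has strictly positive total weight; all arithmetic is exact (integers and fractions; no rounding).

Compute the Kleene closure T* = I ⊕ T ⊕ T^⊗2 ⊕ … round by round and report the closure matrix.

D(0):
  [0, -∞, -19, -6, 5]
  [-4, 0, -∞, -14, -∞]
  [-∞, -∞, 0, 3, -∞]
  [-∞, -∞, -∞, 0, -∞]
  [-∞, -∞, -17, -∞, 0]
D(1):
  [0, -∞, -19, -6, 5]
  [-4, 0, -23, -10, 1]
  [-∞, -∞, 0, 3, -∞]
  [-∞, -∞, -∞, 0, -∞]
  [-∞, -∞, -17, -∞, 0]
D(2):
  [0, -∞, -19, -6, 5]
  [-4, 0, -23, -10, 1]
  [-∞, -∞, 0, 3, -∞]
  [-∞, -∞, -∞, 0, -∞]
  [-∞, -∞, -17, -∞, 0]
D(3):
  [0, -∞, -19, -6, 5]
  [-4, 0, -23, -10, 1]
  [-∞, -∞, 0, 3, -∞]
  [-∞, -∞, -∞, 0, -∞]
  [-∞, -∞, -17, -14, 0]
D(4):
  [0, -∞, -19, -6, 5]
  [-4, 0, -23, -10, 1]
  [-∞, -∞, 0, 3, -∞]
  [-∞, -∞, -∞, 0, -∞]
  [-∞, -∞, -17, -14, 0]
D(5):
  [0, -∞, -12, -6, 5]
  [-4, 0, -16, -10, 1]
  [-∞, -∞, 0, 3, -∞]
  [-∞, -∞, -∞, 0, -∞]
  [-∞, -∞, -17, -14, 0]
Answer: T* = [[0, -∞, -12, -6, 5], [-4, 0, -16, -10, 1], [-∞, -∞, 0, 3, -∞], [-∞, -∞, -∞, 0, -∞], [-∞, -∞, -17, -14, 0]]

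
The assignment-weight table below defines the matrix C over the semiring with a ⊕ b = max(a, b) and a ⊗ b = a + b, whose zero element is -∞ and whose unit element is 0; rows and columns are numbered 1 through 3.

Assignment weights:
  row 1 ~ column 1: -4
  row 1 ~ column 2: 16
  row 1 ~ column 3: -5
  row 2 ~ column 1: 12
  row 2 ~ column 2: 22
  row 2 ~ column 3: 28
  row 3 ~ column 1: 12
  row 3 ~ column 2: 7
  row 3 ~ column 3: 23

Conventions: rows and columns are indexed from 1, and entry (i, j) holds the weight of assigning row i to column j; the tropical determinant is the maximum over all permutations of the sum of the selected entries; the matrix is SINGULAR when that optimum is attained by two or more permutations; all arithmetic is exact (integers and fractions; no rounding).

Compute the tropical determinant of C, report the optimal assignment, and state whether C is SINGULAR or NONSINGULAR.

σ = (1, 2, 3): (-4) + 22 + 23 = 41
σ = (1, 3, 2): (-4) + 28 + 7 = 31
σ = (2, 1, 3): 16 + 12 + 23 = 51
σ = (2, 3, 1): 16 + 28 + 12 = 56
σ = (3, 1, 2): (-5) + 12 + 7 = 14
σ = (3, 2, 1): (-5) + 22 + 12 = 29
Optimal value attained by: σ = (2, 3, 1).
Answer: det⊕(C) = 56; verdict: NONSINGULAR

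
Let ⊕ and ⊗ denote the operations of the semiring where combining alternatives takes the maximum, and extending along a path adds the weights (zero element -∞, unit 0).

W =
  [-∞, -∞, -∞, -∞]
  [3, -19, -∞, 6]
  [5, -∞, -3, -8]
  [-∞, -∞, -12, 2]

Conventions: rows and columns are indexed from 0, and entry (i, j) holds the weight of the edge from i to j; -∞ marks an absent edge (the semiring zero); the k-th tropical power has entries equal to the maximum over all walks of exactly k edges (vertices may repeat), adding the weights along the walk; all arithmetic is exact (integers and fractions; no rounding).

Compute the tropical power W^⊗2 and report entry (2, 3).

W^⊗2:
  [-∞, -∞, -∞, -∞]
  [-16, -38, -6, 8]
  [2, -∞, -6, -6]
  [-7, -∞, -10, 4]
Key observation: the optimum is the walk 2->3->3, with weight (-8) + 2 = -6.
Optimal value attained by: walk 2->3->3.
Answer: (W^⊗2)[2][3] = -6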